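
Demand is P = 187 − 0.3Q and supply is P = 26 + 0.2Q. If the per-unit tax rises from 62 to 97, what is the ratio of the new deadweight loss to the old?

2.448

Competitive equilibrium: 187 − 0.3Q = 26 + 0.2Q → Q* = 322, P* = 90.4.
For a per-unit tax t: ΔQ = t/0.5, so DWL = ½·t·(t/0.5) = t²/1.
At t = 62: DWL = 3844. At t = 97: DWL = 9409.
Ratio = (97/62)² = 2.448.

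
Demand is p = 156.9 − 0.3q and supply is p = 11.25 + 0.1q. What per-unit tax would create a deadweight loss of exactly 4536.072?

60.24

Competitive equilibrium: 156.9 − 0.3q = 11.25 + 0.1q → q* = 364.125, p* = 47.6625.
A tax t gives Δq = t/0.4 and wedge t, so DWL = t²/0.8.
t²/0.8 = 4536.072 → t² = 3628.8576 → t = 60.24.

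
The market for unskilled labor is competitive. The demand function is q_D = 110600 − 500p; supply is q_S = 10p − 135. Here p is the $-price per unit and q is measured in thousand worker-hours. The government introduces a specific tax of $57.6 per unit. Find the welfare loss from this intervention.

$16263.53 thousand

In inverse form: demand p = 221.2 − 0.002q, supply p = 13.5 + 0.1q.
Competitive equilibrium: 221.2 − 0.002q = 13.5 + 0.1q → q* = 2036.2745, p* = 217.1275.
With the tax, the buyer price exceeds the seller price by 57.6: (221.2 − 0.002q) − (13.5 + 0.1q) = 57.6 → q' = 1471.5686.
Δq = 2036.2745 − 1471.5686 = 564.7059; the wedge equals the tax, 57.6.
Welfare loss = ½ × 564.7059 × 57.6 = $16263.53 thousand.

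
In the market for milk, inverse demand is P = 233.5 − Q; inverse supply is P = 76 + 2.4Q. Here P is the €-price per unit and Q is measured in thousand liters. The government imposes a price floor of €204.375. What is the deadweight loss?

Competitive equilibrium: 233.5 − Q = 76 + 2.4Q → Q* = 46.3235, P* = 187.1765.
At the floor P = 204.375, quantity demanded = (233.5 − 204.375)/1 = 29.125.
Sellers' marginal cost at Q' = 29.125: 76 + 2.4·29.125 = 145.9.
ΔQ = 46.3235 − 29.125 = 17.1985; wedge = 204.375 − 145.9 = 58.475.
Deadweight loss = ½ × 17.1985 × 58.475 = €502.84 thousand.

€502.84 thousand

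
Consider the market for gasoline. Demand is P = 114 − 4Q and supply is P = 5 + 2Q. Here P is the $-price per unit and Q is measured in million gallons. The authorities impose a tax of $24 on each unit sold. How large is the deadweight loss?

$48 million

Competitive equilibrium: 114 − 4Q = 5 + 2Q → Q* = 18.1667, P* = 41.3333.
With the tax, the buyer price exceeds the seller price by 24: (114 − 4Q) − (5 + 2Q) = 24 → Q' = 14.1667.
ΔQ = 18.1667 − 14.1667 = 4; the wedge equals the tax, 24.
DWL = ½ × 4 × 24 = $48 million.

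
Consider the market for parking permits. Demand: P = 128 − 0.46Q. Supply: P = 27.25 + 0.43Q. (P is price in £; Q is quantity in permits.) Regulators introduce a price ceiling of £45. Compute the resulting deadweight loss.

£2301.96

Competitive equilibrium: 128 − 0.46Q = 27.25 + 0.43Q → Q* = 113.2022, P* = 75.927.
At the ceiling P = 45, quantity supplied = (45 − 27.25)/0.43 = 41.2791.
Willingness to pay at Q' = 41.2791: 128 − 0.46·41.2791 = 109.0116.
ΔQ = 113.2022 − 41.2791 = 71.9231; wedge = 109.0116 − 45 = 64.0116.
Welfare loss = ½ × 71.9231 × 64.0116 = £2301.96.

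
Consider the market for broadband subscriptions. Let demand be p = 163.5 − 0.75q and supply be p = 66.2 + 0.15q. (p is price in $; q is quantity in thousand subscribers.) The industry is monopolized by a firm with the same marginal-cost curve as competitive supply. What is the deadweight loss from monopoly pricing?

Competitive equilibrium: 163.5 − 0.75q = 66.2 + 0.15q → q* = 108.11111, p* = 82.41667.
Marginal revenue: MR = 163.5 − 1.5q. Set MR = MC: 163.5 − 1.5q = 66.2 + 0.15q → q_m = 58.9697.
Price p_m = 163.5 − 0.75·58.9697 = 119.27273; MC(q_m) = 66.2 + 0.15·58.9697 = 75.04546.
Competitive q* = 108.11111, so Δq = 49.14141; wedge = 119.27273 − 75.04546 = 44.22727.
The triangle = ½ × 49.14141 × 44.22727 = $1086.70 thousand.

$1086.70 thousand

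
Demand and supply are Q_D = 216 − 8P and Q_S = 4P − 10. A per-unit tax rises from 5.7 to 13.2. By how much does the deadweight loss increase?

189

In inverse form: demand P = 27 − 0.125Q, supply P = 2.5 + 0.25Q.
Competitive equilibrium: 27 − 0.125Q = 2.5 + 0.25Q → Q* = 65.3333, P* = 18.8333.
For a per-unit tax t: ΔQ = t/0.375, so DWL = ½·t·(t/0.375) = t²/0.75.
At t = 5.7: DWL = 43.32. At t = 13.2: DWL = 232.32.
Increase = 232.32 − 43.32 = 189.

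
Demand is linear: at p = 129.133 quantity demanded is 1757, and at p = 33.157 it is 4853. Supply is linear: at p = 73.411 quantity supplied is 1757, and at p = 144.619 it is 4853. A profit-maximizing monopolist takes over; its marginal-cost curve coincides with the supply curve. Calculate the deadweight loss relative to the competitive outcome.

27932.62

Demand slope = (33.157 − 129.133)/(4853 − 1757) = −0.031, so p = 183.6 − 0.031q.
Supply slope = (144.619 − 73.411)/(4853 − 1757) = 0.023, so p = 33 + 0.023q.
Competitive equilibrium: 183.6 − 0.031q = 33 + 0.023q → q* = 2788.8889, p* = 97.1444.
Marginal revenue: MR = 183.6 − 0.062q. Set MR = MC: 183.6 − 0.062q = 33 + 0.023q → q_m = 1771.7647.
Price p_m = 183.6 − 0.031·1771.7647 = 128.6753; MC(q_m) = 33 + 0.023·1771.7647 = 73.7506.
Competitive q* = 2788.8889, so Δq = 1017.1242; wedge = 128.6753 − 73.7506 = 54.9247.
DWL = ½ × 1017.1242 × 54.9247 = 27932.62.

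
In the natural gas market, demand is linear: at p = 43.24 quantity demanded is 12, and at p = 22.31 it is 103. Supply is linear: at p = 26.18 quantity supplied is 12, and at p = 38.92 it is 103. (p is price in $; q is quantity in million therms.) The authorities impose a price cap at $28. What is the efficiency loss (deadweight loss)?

$202.79 million

Demand slope = (22.31 − 43.24)/(103 − 12) = −0.23, so p = 46 − 0.23q.
Supply slope = (38.92 − 26.18)/(103 − 12) = 0.14, so p = 24.5 + 0.14q.
Competitive equilibrium: 46 − 0.23q = 24.5 + 0.14q → q* = 58.1081, p* = 32.6351.
At the ceiling p = 28, quantity supplied = (28 − 24.5)/0.14 = 25.
Willingness to pay at q' = 25: 46 − 0.23·25 = 40.25.
Δq = 58.1081 − 25 = 33.1081; wedge = 40.25 − 28 = 12.25.
Deadweight loss = ½ × 33.1081 × 12.25 = $202.79 million.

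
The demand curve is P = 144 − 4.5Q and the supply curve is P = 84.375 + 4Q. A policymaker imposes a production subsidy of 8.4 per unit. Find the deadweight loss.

Competitive equilibrium: 144 − 4.5Q = 84.375 + 4Q → Q* = 7.0147, P* = 112.4338.
The subsidy lowers effective supply by 8.4: P = 75.975 + 4Q.
New quantity: 144 − 4.5Q = 75.975 + 4Q → Q' = 8.0029.
Overproduction ΔQ = 8.0029 − 7.0147 = 0.9882; wedge = subsidy = 8.4.
Welfare loss = ½ × 0.9882 × 8.4 = 4.15.

4.15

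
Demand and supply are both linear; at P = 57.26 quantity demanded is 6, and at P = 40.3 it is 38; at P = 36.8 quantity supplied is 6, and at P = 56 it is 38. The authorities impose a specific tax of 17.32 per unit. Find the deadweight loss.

132.74

Demand slope = (40.3 − 57.26)/(38 − 6) = −0.53, so P = 60.44 − 0.53Q.
Supply slope = (56 − 36.8)/(38 − 6) = 0.6, so P = 33.2 + 0.6Q.
Competitive equilibrium: 60.44 − 0.53Q = 33.2 + 0.6Q → Q* = 24.1062, P* = 47.6637.
With the tax, the buyer price exceeds the seller price by 17.32: (60.44 − 0.53Q) − (33.2 + 0.6Q) = 17.32 → Q' = 8.7788.
ΔQ = 24.1062 − 8.7788 = 15.3274; the wedge equals the tax, 17.32.
DWL = ½ × 15.3274 × 17.32 = 132.74.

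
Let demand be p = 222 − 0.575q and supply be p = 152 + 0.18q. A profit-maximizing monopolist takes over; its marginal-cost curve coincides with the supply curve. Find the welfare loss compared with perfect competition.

Competitive equilibrium: 222 − 0.575q = 152 + 0.18q → q* = 92.7152, p* = 168.6887.
Marginal revenue: MR = 222 − 1.15q. Set MR = MC: 222 − 1.15q = 152 + 0.18q → q_m = 52.6316.
Price p_m = 222 − 0.575·52.6316 = 191.7368; MC(q_m) = 152 + 0.18·52.6316 = 161.4737.
Competitive q* = 92.7152, so Δq = 40.0836; wedge = 191.7368 − 161.4737 = 30.2631.
DWL = ½ × 40.0836 × 30.2631 = 606.53.

606.53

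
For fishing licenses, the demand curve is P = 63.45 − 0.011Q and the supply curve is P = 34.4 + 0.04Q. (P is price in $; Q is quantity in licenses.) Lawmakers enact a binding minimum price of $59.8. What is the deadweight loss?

$1441.87

Competitive equilibrium: 63.45 − 0.011Q = 34.4 + 0.04Q → Q* = 569.6078, P* = 57.1843.
At the floor P = 59.8, quantity demanded = (63.45 − 59.8)/0.011 = 331.8182.
Sellers' marginal cost at Q' = 331.8182: 34.4 + 0.04·331.8182 = 47.6727.
ΔQ = 569.6078 − 331.8182 = 237.7896; wedge = 59.8 − 47.6727 = 12.1273.
The triangle = ½ × 237.7896 × 12.1273 = $1441.87.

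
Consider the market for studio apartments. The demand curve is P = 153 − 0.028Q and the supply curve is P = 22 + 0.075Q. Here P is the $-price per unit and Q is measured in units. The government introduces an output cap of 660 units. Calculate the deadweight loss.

$19279.23

Competitive equilibrium: 153 − 0.028Q = 22 + 0.075Q → Q* = 1271.8447, P* = 117.3883.
At Q = 660: demand price = 153 − 0.028·660 = 134.52; supply price = 22 + 0.075·660 = 71.5.
ΔQ = 1271.8447 − 660 = 611.8447; wedge = 134.52 − 71.5 = 63.02.
DWL = ½ × 611.8447 × 63.02 = $19279.23.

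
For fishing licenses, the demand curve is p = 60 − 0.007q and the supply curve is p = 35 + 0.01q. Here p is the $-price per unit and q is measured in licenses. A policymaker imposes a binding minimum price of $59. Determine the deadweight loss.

$14984.39

Competitive equilibrium: 60 − 0.007q = 35 + 0.01q → q* = 1470.58824, p* = 49.70588.
At the floor p = 59, quantity demanded = (60 − 59)/0.007 = 142.85714.
Sellers' marginal cost at q' = 142.85714: 35 + 0.01·142.85714 = 36.42857.
Δq = 1470.58824 − 142.85714 = 1327.7311; wedge = 59 − 36.42857 = 22.57143.
Welfare loss = ½ × 1327.7311 × 22.57143 = $14984.39.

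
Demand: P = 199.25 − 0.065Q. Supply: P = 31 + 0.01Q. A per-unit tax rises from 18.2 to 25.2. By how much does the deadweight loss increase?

Competitive equilibrium: 199.25 − 0.065Q = 31 + 0.01Q → Q* = 2243.3333, P* = 53.4333.
For a per-unit tax t: ΔQ = t/0.075, so DWL = ½·t·(t/0.075) = t²/0.15.
At t = 18.2: DWL = 2208.267. At t = 25.2: DWL = 4233.6.
Increase = 4233.6 − 2208.267 = 2025.33.

2025.33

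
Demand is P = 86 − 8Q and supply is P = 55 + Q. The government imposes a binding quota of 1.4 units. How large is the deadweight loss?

Competitive equilibrium: 86 − 8Q = 55 + Q → Q* = 3.4444, P* = 58.4444.
At Q = 1.4: demand price = 86 − 8·1.4 = 74.8; supply price = 55 + 1·1.4 = 56.4.
ΔQ = 3.4444 − 1.4 = 2.0444; wedge = 74.8 − 56.4 = 18.4.
Welfare loss = ½ × 2.0444 × 18.4 = 18.81.

18.81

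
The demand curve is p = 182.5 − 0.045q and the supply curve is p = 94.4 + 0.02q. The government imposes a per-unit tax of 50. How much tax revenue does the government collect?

29307.69

Competitive equilibrium: 182.5 − 0.045q = 94.4 + 0.02q → q* = 1355.3846, p* = 121.5077.
With the tax, the buyer price exceeds the seller price by 50: (182.5 − 0.045q) − (94.4 + 0.02q) = 50 → q' = 586.1538.
Tax revenue = 50 × 586.1538 = 29307.69.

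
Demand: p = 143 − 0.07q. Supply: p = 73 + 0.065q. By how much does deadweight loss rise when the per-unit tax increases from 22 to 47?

Competitive equilibrium: 143 − 0.07q = 73 + 0.065q → q* = 518.5185, p* = 106.7037.
For a per-unit tax t: Δq = t/0.135, so DWL = ½·t·(t/0.135) = t²/0.27.
At t = 22: DWL = 1792.593. At t = 47: DWL = 8181.481.
Increase = 8181.481 − 1792.593 = 6388.89.

6388.89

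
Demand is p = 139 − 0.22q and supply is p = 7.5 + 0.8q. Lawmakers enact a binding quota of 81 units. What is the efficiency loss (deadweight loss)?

1171.20

Competitive equilibrium: 139 − 0.22q = 7.5 + 0.8q → q* = 128.9216, p* = 110.6373.
At q = 81: demand price = 139 − 0.22·81 = 121.18; supply price = 7.5 + 0.8·81 = 72.3.
Δq = 128.9216 − 81 = 47.9216; wedge = 121.18 − 72.3 = 48.88.
Welfare loss = ½ × 47.9216 × 48.88 = 1171.20.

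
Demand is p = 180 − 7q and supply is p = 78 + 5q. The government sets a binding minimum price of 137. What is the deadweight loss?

33.34

Competitive equilibrium: 180 − 7q = 78 + 5q → q* = 8.5, p* = 120.5.
At the floor p = 137, quantity demanded = (180 − 137)/7 = 6.1429.
Sellers' marginal cost at q' = 6.1429: 78 + 5·6.1429 = 108.7145.
Δq = 8.5 − 6.1429 = 2.3571; wedge = 137 − 108.7145 = 28.2855.
Deadweight loss = ½ × 2.3571 × 28.2855 = 33.34.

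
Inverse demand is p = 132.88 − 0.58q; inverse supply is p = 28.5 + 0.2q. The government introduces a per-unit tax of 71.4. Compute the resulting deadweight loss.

3267.92

Competitive equilibrium: 132.88 − 0.58q = 28.5 + 0.2q → q* = 133.8205, p* = 55.2641.
With the tax, the buyer price exceeds the seller price by 71.4: (132.88 − 0.58q) − (28.5 + 0.2q) = 71.4 → q' = 42.2821.
Δq = 133.8205 − 42.2821 = 91.5384; the wedge equals the tax, 71.4.
DWL = ½ × 91.5384 × 71.4 = 3267.92.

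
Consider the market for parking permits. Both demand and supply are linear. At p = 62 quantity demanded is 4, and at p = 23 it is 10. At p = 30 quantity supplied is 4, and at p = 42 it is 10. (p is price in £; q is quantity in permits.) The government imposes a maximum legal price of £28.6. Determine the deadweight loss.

Demand slope = (23 − 62)/(10 − 4) = −6.5, so p = 88 − 6.5q.
Supply slope = (42 − 30)/(10 − 4) = 2, so p = 22 + 2q.
Competitive equilibrium: 88 − 6.5q = 22 + 2q → q* = 7.7647, p* = 37.5294.
At the ceiling p = 28.6, quantity supplied = (28.6 − 22)/2 = 3.3.
Willingness to pay at q' = 3.3: 88 − 6.5·3.3 = 66.55.
Δq = 7.7647 − 3.3 = 4.4647; wedge = 66.55 − 28.6 = 37.95.
Welfare loss = ½ × 4.4647 × 37.95 = £84.72.

£84.72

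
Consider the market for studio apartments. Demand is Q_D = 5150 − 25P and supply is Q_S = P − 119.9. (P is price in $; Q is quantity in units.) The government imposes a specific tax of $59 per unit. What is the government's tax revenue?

In inverse form: demand P = 206 − 0.04Q, supply P = 119.9 + Q.
Competitive equilibrium: 206 − 0.04Q = 119.9 + Q → Q* = 82.7885, P* = 202.6885.
With the tax, the buyer price exceeds the seller price by 59: (206 − 0.04Q) − (119.9 + Q) = 59 → Q' = 26.0577.
Tax revenue = 59 × 26.0577 = $1537.40.

$1537.40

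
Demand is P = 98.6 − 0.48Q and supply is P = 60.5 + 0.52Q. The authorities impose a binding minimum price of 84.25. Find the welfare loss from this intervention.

Competitive equilibrium: 98.6 − 0.48Q = 60.5 + 0.52Q → Q* = 38.1, P* = 80.312.
At the floor P = 84.25, quantity demanded = (98.6 − 84.25)/0.48 = 29.8958.
Sellers' marginal cost at Q' = 29.8958: 60.5 + 0.52·29.8958 = 76.0458.
ΔQ = 38.1 − 29.8958 = 8.2042; wedge = 84.25 − 76.0458 = 8.2042.
The triangle = ½ × 8.2042 × 8.2042 = 33.65.

33.65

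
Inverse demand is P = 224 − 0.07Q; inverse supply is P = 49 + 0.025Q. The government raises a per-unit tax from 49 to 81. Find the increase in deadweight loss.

Competitive equilibrium: 224 − 0.07Q = 49 + 0.025Q → Q* = 1842.1053, P* = 95.0526.
For a per-unit tax t: ΔQ = t/0.095, so DWL = ½·t·(t/0.095) = t²/0.19.
At t = 49: DWL = 12636.842. At t = 81: DWL = 34531.579.
Increase = 34531.579 − 12636.842 = 21894.74.

21894.74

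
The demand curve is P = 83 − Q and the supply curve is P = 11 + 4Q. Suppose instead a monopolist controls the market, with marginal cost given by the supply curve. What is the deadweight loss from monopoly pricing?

14.40

Competitive equilibrium: 83 − Q = 11 + 4Q → Q* = 14.4, P* = 68.6.
Marginal revenue: MR = 83 − 2Q. Set MR = MC: 83 − 2Q = 11 + 4Q → Q_m = 12.
Price P_m = 83 − 1·12 = 71; MC(Q_m) = 11 + 4·12 = 59.
Competitive Q* = 14.4, so ΔQ = 2.4; wedge = 71 − 59 = 12.
Welfare loss = ½ × 2.4 × 12 = 14.40.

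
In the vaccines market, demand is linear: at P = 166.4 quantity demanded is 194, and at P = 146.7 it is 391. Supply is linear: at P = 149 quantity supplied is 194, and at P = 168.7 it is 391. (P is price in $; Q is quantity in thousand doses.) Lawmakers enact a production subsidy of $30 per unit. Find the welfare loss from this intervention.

Demand slope = (146.7 − 166.4)/(391 − 194) = −0.1, so P = 185.8 − 0.1Q.
Supply slope = (168.7 − 149)/(391 − 194) = 0.1, so P = 129.6 + 0.1Q.
Competitive equilibrium: 185.8 − 0.1Q = 129.6 + 0.1Q → Q* = 281, P* = 157.7.
The subsidy lowers effective supply by 30: P = 99.6 + 0.1Q.
New quantity: 185.8 − 0.1Q = 99.6 + 0.1Q → Q' = 431.
Overproduction ΔQ = 431 − 281 = 150; wedge = subsidy = 30.
Deadweight loss = ½ × 150 × 30 = $2250 thousand.

$2250 thousand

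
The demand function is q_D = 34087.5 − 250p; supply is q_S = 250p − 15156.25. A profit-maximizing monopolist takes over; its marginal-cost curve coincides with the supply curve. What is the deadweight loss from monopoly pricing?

39821.36

In inverse form: demand p = 136.35 − 0.004q, supply p = 60.625 + 0.004q.
Competitive equilibrium: 136.35 − 0.004q = 60.625 + 0.004q → q* = 9465.625, p* = 98.4875.
Marginal revenue: MR = 136.35 − 0.008q. Set MR = MC: 136.35 − 0.008q = 60.625 + 0.004q → q_m = 6310.416667.
Price p_m = 136.35 − 0.004·6310.416667 = 111.108333; MC(q_m) = 60.625 + 0.004·6310.416667 = 85.866667.
Competitive q* = 9465.625, so Δq = 3155.208333; wedge = 111.108333 − 85.866667 = 25.241666.
DWL = ½ × 3155.208333 × 25.241666 = 39821.36.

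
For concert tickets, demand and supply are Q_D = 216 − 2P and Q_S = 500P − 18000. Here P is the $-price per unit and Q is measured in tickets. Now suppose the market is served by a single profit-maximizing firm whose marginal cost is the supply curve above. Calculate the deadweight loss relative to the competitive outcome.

In inverse form: demand P = 108 − 0.5Q, supply P = 36 + 0.002Q.
Competitive equilibrium: 108 − 0.5Q = 36 + 0.002Q → Q* = 143.4263, P* = 36.2869.
Marginal revenue: MR = 108 − Q. Set MR = MC: 108 − Q = 36 + 0.002Q → Q_m = 71.8563.
Price P_m = 108 − 0.5·71.8563 = 72.0719; MC(Q_m) = 36 + 0.002·71.8563 = 36.1437.
Competitive Q* = 143.4263, so ΔQ = 71.57; wedge = 72.0719 − 36.1437 = 35.9282.
The triangle = ½ × 71.57 × 35.9282 = $1285.69.

$1285.69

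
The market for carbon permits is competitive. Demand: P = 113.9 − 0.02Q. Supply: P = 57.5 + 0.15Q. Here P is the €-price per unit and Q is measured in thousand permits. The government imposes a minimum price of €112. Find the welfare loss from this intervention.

Competitive equilibrium: 113.9 − 0.02Q = 57.5 + 0.15Q → Q* = 331.7647, P* = 107.2647.
At the floor P = 112, quantity demanded = (113.9 − 112)/0.02 = 95.
Sellers' marginal cost at Q' = 95: 57.5 + 0.15·95 = 71.75.
ΔQ = 331.7647 − 95 = 236.7647; wedge = 112 − 71.75 = 40.25.
Welfare loss = ½ × 236.7647 × 40.25 = €4764.89 thousand.

€4764.89 thousand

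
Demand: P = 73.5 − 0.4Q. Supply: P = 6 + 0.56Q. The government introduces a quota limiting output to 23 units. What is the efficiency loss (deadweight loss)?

1074.47

Competitive equilibrium: 73.5 − 0.4Q = 6 + 0.56Q → Q* = 70.3125, P* = 45.375.
At Q = 23: demand price = 73.5 − 0.4·23 = 64.3; supply price = 6 + 0.56·23 = 18.88.
ΔQ = 70.3125 − 23 = 47.3125; wedge = 64.3 − 18.88 = 45.42.
Welfare loss = ½ × 47.3125 × 45.42 = 1074.47.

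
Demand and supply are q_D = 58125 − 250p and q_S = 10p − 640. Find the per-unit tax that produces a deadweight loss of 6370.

In inverse form: demand p = 232.5 − 0.004q, supply p = 64 + 0.1q.
Competitive equilibrium: 232.5 − 0.004q = 64 + 0.1q → q* = 1620.1923, p* = 226.0192.
A tax t gives Δq = t/0.104 and wedge t, so DWL = t²/0.208.
t²/0.208 = 6370 → t² = 1324.96 → t = 36.4.

36.4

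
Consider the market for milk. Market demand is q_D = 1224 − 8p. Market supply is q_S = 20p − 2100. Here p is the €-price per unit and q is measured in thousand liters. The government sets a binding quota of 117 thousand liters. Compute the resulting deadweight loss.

€2164.64 thousand

In inverse form: demand p = 153 − 0.125q, supply p = 105 + 0.05q.
Competitive equilibrium: 153 − 0.125q = 105 + 0.05q → q* = 274.2857, p* = 118.7143.
At q = 117: demand price = 153 − 0.125·117 = 138.375; supply price = 105 + 0.05·117 = 110.85.
Δq = 274.2857 − 117 = 157.2857; wedge = 138.375 − 110.85 = 27.525.
DWL = ½ × 157.2857 × 27.525 = €2164.64 thousand.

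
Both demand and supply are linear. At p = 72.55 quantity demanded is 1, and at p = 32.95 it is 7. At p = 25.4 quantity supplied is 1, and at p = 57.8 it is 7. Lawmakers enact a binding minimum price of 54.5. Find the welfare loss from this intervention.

8.56

Demand slope = (32.95 − 72.55)/(7 − 1) = −6.6, so p = 79.15 − 6.6q.
Supply slope = (57.8 − 25.4)/(7 − 1) = 5.4, so p = 20 + 5.4q.
Competitive equilibrium: 79.15 − 6.6q = 20 + 5.4q → q* = 4.9292, p* = 46.6175.
At the floor p = 54.5, quantity demanded = (79.15 − 54.5)/6.6 = 3.7348.
Sellers' marginal cost at q' = 3.7348: 20 + 5.4·3.7348 = 40.1679.
Δq = 4.9292 − 3.7348 = 1.1944; wedge = 54.5 − 40.1679 = 14.3321.
The triangle = ½ × 1.1944 × 14.3321 = 8.56.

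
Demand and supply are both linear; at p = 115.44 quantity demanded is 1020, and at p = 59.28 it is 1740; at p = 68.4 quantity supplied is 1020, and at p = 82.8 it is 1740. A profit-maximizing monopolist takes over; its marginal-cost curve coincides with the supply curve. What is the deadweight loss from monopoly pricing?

21654.22

Demand slope = (59.28 − 115.44)/(1740 − 1020) = −0.078, so p = 195 − 0.078q.
Supply slope = (82.8 − 68.4)/(1740 − 1020) = 0.02, so p = 48 + 0.02q.
Competitive equilibrium: 195 − 0.078q = 48 + 0.02q → q* = 1500, p* = 78.
Marginal revenue: MR = 195 − 0.156q. Set MR = MC: 195 − 0.156q = 48 + 0.02q → q_m = 835.227273.
Price p_m = 195 − 0.078·835.227273 = 129.852273; MC(q_m) = 48 + 0.02·835.227273 = 64.704545.
Competitive q* = 1500, so Δq = 664.772727; wedge = 129.852273 − 64.704545 = 65.147728.
The triangle = ½ × 664.772727 × 65.147728 = 21654.22.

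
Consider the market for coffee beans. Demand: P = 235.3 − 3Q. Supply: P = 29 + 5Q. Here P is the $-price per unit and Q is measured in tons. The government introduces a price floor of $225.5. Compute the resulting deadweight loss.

$2028.75

Competitive equilibrium: 235.3 − 3Q = 29 + 5Q → Q* = 25.7875, P* = 157.9375.
At the floor P = 225.5, quantity demanded = (235.3 − 225.5)/3 = 3.2667.
Sellers' marginal cost at Q' = 3.2667: 29 + 5·3.2667 = 45.3335.
ΔQ = 25.7875 − 3.2667 = 22.5208; wedge = 225.5 − 45.3335 = 180.1665.
The triangle = ½ × 22.5208 × 180.1665 = $2028.75.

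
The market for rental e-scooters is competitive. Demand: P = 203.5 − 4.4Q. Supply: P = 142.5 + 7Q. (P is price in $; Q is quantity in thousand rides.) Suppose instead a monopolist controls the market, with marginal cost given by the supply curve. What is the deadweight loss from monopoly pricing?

Competitive equilibrium: 203.5 − 4.4Q = 142.5 + 7Q → Q* = 5.3509, P* = 179.9561.
Marginal revenue: MR = 203.5 − 8.8Q. Set MR = MC: 203.5 − 8.8Q = 142.5 + 7Q → Q_m = 3.8608.
Price P_m = 203.5 − 4.4·3.8608 = 186.5125; MC(Q_m) = 142.5 + 7·3.8608 = 169.5256.
Competitive Q* = 5.3509, so ΔQ = 1.4901; wedge = 186.5125 − 169.5256 = 16.9869.
DWL = ½ × 1.4901 × 16.9869 = $12.66 thousand.

$12.66 thousand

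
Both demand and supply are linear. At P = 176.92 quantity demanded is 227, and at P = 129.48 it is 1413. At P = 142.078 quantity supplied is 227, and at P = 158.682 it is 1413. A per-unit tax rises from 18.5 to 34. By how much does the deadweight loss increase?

7534.72

Demand slope = (129.48 − 176.92)/(1413 − 227) = −0.04, so P = 186 − 0.04Q.
Supply slope = (158.682 − 142.078)/(1413 − 227) = 0.014, so P = 138.9 + 0.014Q.
Competitive equilibrium: 186 − 0.04Q = 138.9 + 0.014Q → Q* = 872.2222, P* = 151.1111.
For a per-unit tax t: ΔQ = t/0.054, so DWL = ½·t·(t/0.054) = t²/0.108.
At t = 18.5: DWL = 3168.981. At t = 34: DWL = 10703.704.
Increase = 10703.704 − 3168.981 = 7534.72.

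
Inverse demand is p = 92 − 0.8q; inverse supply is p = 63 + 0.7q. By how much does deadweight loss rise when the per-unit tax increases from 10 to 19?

87

Competitive equilibrium: 92 − 0.8q = 63 + 0.7q → q* = 19.3333, p* = 76.5333.
For a per-unit tax t: Δq = t/1.5, so DWL = ½·t·(t/1.5) = t²/3.
At t = 10: DWL = 33.333. At t = 19: DWL = 120.333.
Increase = 120.333 − 33.333 = 87.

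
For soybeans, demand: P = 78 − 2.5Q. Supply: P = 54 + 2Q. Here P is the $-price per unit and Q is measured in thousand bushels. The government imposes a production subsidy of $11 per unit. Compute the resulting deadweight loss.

Competitive equilibrium: 78 − 2.5Q = 54 + 2Q → Q* = 5.3333, P* = 64.6667.
The subsidy lowers effective supply by 11: P = 43 + 2Q.
New quantity: 78 − 2.5Q = 43 + 2Q → Q' = 7.7778.
Overproduction ΔQ = 7.7778 − 5.3333 = 2.4445; wedge = subsidy = 11.
DWL = ½ × 2.4445 × 11 = $13.44 thousand.

$13.44 thousand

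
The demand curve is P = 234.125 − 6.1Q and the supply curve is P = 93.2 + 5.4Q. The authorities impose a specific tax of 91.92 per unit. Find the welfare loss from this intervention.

Competitive equilibrium: 234.125 − 6.1Q = 93.2 + 5.4Q → Q* = 12.2543, P* = 159.3735.
With the tax, the buyer price exceeds the seller price by 91.92: (234.125 − 6.1Q) − (93.2 + 5.4Q) = 91.92 → Q' = 4.2613.
ΔQ = 12.2543 − 4.2613 = 7.993; the wedge equals the tax, 91.92.
DWL = ½ × 7.993 × 91.92 = 367.36.

367.36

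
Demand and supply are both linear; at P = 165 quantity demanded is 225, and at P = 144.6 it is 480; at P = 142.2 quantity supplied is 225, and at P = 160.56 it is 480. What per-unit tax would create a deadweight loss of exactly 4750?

Demand slope = (144.6 − 165)/(480 − 225) = −0.08, so P = 183 − 0.08Q.
Supply slope = (160.56 − 142.2)/(480 − 225) = 0.072, so P = 126 + 0.072Q.
Competitive equilibrium: 183 − 0.08Q = 126 + 0.072Q → Q* = 375, P* = 153.
A tax t gives ΔQ = t/0.152 and wedge t, so DWL = t²/0.304.
t²/0.304 = 4750 → t² = 1444 → t = 38.

38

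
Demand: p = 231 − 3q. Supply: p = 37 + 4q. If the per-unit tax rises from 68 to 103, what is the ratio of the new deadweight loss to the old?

Competitive equilibrium: 231 − 3q = 37 + 4q → q* = 27.7143, p* = 147.8571.
For a per-unit tax t: Δq = t/7, so DWL = ½·t·(t/7) = t²/14.
At t = 68: DWL = 330.286. At t = 103: DWL = 757.786.
Ratio = (103/68)² = 2.294.

2.294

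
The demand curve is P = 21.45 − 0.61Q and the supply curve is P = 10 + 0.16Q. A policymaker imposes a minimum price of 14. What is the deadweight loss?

Competitive equilibrium: 21.45 − 0.61Q = 10 + 0.16Q → Q* = 14.8701, P* = 12.3792.
At the floor P = 14, quantity demanded = (21.45 − 14)/0.61 = 12.2131.
Sellers' marginal cost at Q' = 12.2131: 10 + 0.16·12.2131 = 11.9541.
ΔQ = 14.8701 − 12.2131 = 2.657; wedge = 14 − 11.9541 = 2.0459.
Deadweight loss = ½ × 2.657 × 2.0459 = 2.72.

2.72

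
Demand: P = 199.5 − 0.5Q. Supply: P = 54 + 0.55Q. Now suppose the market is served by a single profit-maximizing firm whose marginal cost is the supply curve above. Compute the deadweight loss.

Competitive equilibrium: 199.5 − 0.5Q = 54 + 0.55Q → Q* = 138.5714, P* = 130.2143.
Marginal revenue: MR = 199.5 − Q. Set MR = MC: 199.5 − Q = 54 + 0.55Q → Q_m = 93.871.
Price P_m = 199.5 − 0.5·93.871 = 152.5645; MC(Q_m) = 54 + 0.55·93.871 = 105.6291.
Competitive Q* = 138.5714, so ΔQ = 44.7004; wedge = 152.5645 − 105.6291 = 46.9354.
The triangle = ½ × 44.7004 × 46.9354 = 1049.02.

1049.02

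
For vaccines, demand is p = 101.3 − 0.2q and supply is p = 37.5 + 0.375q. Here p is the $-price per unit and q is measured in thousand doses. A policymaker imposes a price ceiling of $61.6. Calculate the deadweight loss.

$626.73 thousand

Competitive equilibrium: 101.3 − 0.2q = 37.5 + 0.375q → q* = 110.9565, p* = 79.1087.
At the ceiling p = 61.6, quantity supplied = (61.6 − 37.5)/0.375 = 64.2667.
Willingness to pay at q' = 64.2667: 101.3 − 0.2·64.2667 = 88.4467.
Δq = 110.9565 − 64.2667 = 46.6898; wedge = 88.4467 − 61.6 = 26.8467.
Deadweight loss = ½ × 46.6898 × 26.8467 = $626.73 thousand.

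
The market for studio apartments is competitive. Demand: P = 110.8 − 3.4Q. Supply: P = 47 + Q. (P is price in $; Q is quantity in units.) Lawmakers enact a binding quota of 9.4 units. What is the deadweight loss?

$57.222

Competitive equilibrium: 110.8 − 3.4Q = 47 + Q → Q* = 14.5, P* = 61.5.
At Q = 9.4: demand price = 110.8 − 3.4·9.4 = 78.84; supply price = 47 + 1·9.4 = 56.4.
ΔQ = 14.5 − 9.4 = 5.1; wedge = 78.84 − 56.4 = 22.44.
The triangle = ½ × 5.1 × 22.44 = $57.222.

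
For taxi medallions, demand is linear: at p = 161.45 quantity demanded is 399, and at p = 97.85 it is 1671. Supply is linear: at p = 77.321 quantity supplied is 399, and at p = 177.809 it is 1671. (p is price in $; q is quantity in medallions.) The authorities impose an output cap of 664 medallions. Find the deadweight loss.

$9668.23

Demand slope = (97.85 − 161.45)/(1671 − 399) = −0.05, so p = 181.4 − 0.05q.
Supply slope = (177.809 − 77.321)/(1671 − 399) = 0.079, so p = 45.8 + 0.079q.
Competitive equilibrium: 181.4 − 0.05q = 45.8 + 0.079q → q* = 1051.1628, p* = 128.8419.
At q = 664: demand price = 181.4 − 0.05·664 = 148.2; supply price = 45.8 + 0.079·664 = 98.256.
Δq = 1051.1628 − 664 = 387.1628; wedge = 148.2 − 98.256 = 49.944.
The triangle = ½ × 387.1628 × 49.944 = $9668.23.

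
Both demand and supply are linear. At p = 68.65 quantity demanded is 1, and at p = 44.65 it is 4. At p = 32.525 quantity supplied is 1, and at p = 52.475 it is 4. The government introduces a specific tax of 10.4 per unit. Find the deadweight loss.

3.69

Demand slope = (44.65 − 68.65)/(4 − 1) = −8, so p = 76.65 − 8q.
Supply slope = (52.475 − 32.525)/(4 − 1) = 6.65, so p = 25.875 + 6.65q.
Competitive equilibrium: 76.65 − 8q = 25.875 + 6.65q → q* = 3.4659, p* = 48.923.
With the tax, the buyer price exceeds the seller price by 10.4: (76.65 − 8q) − (25.875 + 6.65q) = 10.4 → q' = 2.756.
Δq = 3.4659 − 2.756 = 0.7099; the wedge equals the tax, 10.4.
The triangle = ½ × 0.7099 × 10.4 = 3.69.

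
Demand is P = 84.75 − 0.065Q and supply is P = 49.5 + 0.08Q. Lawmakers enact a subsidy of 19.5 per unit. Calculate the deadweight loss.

Competitive equilibrium: 84.75 − 0.065Q = 49.5 + 0.08Q → Q* = 243.1034, P* = 68.9483.
The subsidy lowers effective supply by 19.5: P = 30 + 0.08Q.
New quantity: 84.75 − 0.065Q = 30 + 0.08Q → Q' = 377.5862.
Overproduction ΔQ = 377.5862 − 243.1034 = 134.4828; wedge = subsidy = 19.5.
DWL = ½ × 134.4828 × 19.5 = 1311.21.

1311.21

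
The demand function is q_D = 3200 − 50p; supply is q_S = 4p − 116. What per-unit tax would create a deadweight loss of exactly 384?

In inverse form: demand p = 64 − 0.02q, supply p = 29 + 0.25q.
Competitive equilibrium: 64 − 0.02q = 29 + 0.25q → q* = 129.6296, p* = 61.4074.
A tax t gives Δq = t/0.27 and wedge t, so DWL = t²/0.54.
t²/0.54 = 384 → t² = 207.36 → t = 14.4.

14.4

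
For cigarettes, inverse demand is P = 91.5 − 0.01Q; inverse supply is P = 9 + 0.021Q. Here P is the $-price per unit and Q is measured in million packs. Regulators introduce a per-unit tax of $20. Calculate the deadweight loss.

Competitive equilibrium: 91.5 − 0.01Q = 9 + 0.021Q → Q* = 2661.2903, P* = 64.8871.
With the tax, the buyer price exceeds the seller price by 20: (91.5 − 0.01Q) − (9 + 0.021Q) = 20 → Q' = 2016.129.
ΔQ = 2661.2903 − 2016.129 = 645.1613; the wedge equals the tax, 20.
Deadweight loss = ½ × 645.1613 × 20 = $6451.61 million.

$6451.61 million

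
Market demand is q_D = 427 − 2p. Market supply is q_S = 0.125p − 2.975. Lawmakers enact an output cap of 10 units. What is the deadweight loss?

644.83

In inverse form: demand p = 213.5 − 0.5q, supply p = 23.8 + 8q.
Competitive equilibrium: 213.5 − 0.5q = 23.8 + 8q → q* = 22.3176, p* = 202.3412.
At q = 10: demand price = 213.5 − 0.5·10 = 208.5; supply price = 23.8 + 8·10 = 103.8.
Δq = 22.3176 − 10 = 12.3176; wedge = 208.5 − 103.8 = 104.7.
Deadweight loss = ½ × 12.3176 × 104.7 = 644.83.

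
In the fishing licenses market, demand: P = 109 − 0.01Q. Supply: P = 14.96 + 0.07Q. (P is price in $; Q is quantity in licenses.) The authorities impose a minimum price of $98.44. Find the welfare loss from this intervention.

Competitive equilibrium: 109 − 0.01Q = 14.96 + 0.07Q → Q* = 1175.5, P* = 97.245.
At the floor P = 98.44, quantity demanded = (109 − 98.44)/0.01 = 1056.
Sellers' marginal cost at Q' = 1056: 14.96 + 0.07·1056 = 88.88.
ΔQ = 1175.5 − 1056 = 119.5; wedge = 98.44 − 88.88 = 9.56.
Deadweight loss = ½ × 119.5 × 9.56 = $571.21.

$571.21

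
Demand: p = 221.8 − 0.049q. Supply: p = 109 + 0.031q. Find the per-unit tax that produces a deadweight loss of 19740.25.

56.2

Competitive equilibrium: 221.8 − 0.049q = 109 + 0.031q → q* = 1410, p* = 152.71.
A tax t gives Δq = t/0.08 and wedge t, so DWL = t²/0.16.
t²/0.16 = 19740.25 → t² = 3158.44 → t = 56.2.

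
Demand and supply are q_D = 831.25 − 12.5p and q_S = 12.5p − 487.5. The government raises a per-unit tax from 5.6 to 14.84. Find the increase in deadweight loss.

590.205

In inverse form: demand p = 66.5 − 0.08q, supply p = 39 + 0.08q.
Competitive equilibrium: 66.5 − 0.08q = 39 + 0.08q → q* = 171.875, p* = 52.75.
For a per-unit tax t: Δq = t/0.16, so DWL = ½·t·(t/0.16) = t²/0.32.
At t = 5.6: DWL = 98. At t = 14.84: DWL = 688.205.
Increase = 688.205 − 98 = 590.205.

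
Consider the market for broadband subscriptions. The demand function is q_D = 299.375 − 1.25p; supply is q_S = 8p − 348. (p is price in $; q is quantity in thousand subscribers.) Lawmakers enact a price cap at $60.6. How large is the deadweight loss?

$2607.94 thousand

In inverse form: demand p = 239.5 − 0.8q, supply p = 43.5 + 0.125q.
Competitive equilibrium: 239.5 − 0.8q = 43.5 + 0.125q → q* = 211.8919, p* = 69.9865.
At the ceiling p = 60.6, quantity supplied = (60.6 − 43.5)/0.125 = 136.8.
Willingness to pay at q' = 136.8: 239.5 − 0.8·136.8 = 130.06.
Δq = 211.8919 − 136.8 = 75.0919; wedge = 130.06 − 60.6 = 69.46.
Deadweight loss = ½ × 75.0919 × 69.46 = $2607.94 thousand.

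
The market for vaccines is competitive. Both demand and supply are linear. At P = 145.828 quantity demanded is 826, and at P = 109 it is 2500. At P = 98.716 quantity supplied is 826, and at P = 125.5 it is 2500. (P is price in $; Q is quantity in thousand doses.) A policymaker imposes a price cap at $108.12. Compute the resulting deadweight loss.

Demand slope = (109 − 145.828)/(2500 − 826) = −0.022, so P = 164 − 0.022Q.
Supply slope = (125.5 − 98.716)/(2500 − 826) = 0.016, so P = 85.5 + 0.016Q.
Competitive equilibrium: 164 − 0.022Q = 85.5 + 0.016Q → Q* = 2065.7895, P* = 118.5526.
At the ceiling P = 108.12, quantity supplied = (108.12 − 85.5)/0.016 = 1413.75.
Willingness to pay at Q' = 1413.75: 164 − 0.022·1413.75 = 132.8975.
ΔQ = 2065.7895 − 1413.75 = 652.0395; wedge = 132.8975 − 108.12 = 24.7775.
DWL = ½ × 652.0395 × 24.7775 = $8077.95 thousand.

$8077.95 thousand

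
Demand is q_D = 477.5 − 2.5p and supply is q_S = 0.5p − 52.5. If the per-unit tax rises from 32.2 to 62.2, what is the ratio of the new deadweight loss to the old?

In inverse form: demand p = 191 − 0.4q, supply p = 105 + 2q.
Competitive equilibrium: 191 − 0.4q = 105 + 2q → q* = 35.8333, p* = 176.6667.
For a per-unit tax t: Δq = t/2.4, so DWL = ½·t·(t/2.4) = t²/4.8.
At t = 32.2: DWL = 216.008. At t = 62.2: DWL = 806.008.
Ratio = (62.2/32.2)² = 3.731.

3.731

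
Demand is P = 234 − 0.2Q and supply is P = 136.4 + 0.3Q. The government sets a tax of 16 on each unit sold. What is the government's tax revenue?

Competitive equilibrium: 234 − 0.2Q = 136.4 + 0.3Q → Q* = 195.2, P* = 194.96.
With the tax, the buyer price exceeds the seller price by 16: (234 − 0.2Q) − (136.4 + 0.3Q) = 16 → Q' = 163.2.
Tax revenue = 16 × 163.2 = 2611.20.

2611.20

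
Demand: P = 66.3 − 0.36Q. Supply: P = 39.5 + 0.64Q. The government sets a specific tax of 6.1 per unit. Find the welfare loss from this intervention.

18.605

Competitive equilibrium: 66.3 − 0.36Q = 39.5 + 0.64Q → Q* = 26.8, P* = 56.652.
With the tax, the buyer price exceeds the seller price by 6.1: (66.3 − 0.36Q) − (39.5 + 0.64Q) = 6.1 → Q' = 20.7.
ΔQ = 26.8 − 20.7 = 6.1; the wedge equals the tax, 6.1.
The triangle = ½ × 6.1 × 6.1 = 18.605.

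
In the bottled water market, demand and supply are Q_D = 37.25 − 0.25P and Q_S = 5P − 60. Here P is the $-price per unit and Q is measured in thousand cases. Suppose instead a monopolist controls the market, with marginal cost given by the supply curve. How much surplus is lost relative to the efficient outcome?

$531.68 thousand

In inverse form: demand P = 149 − 4Q, supply P = 12 + 0.2Q.
Competitive equilibrium: 149 − 4Q = 12 + 0.2Q → Q* = 32.619, P* = 18.5238.
Marginal revenue: MR = 149 − 8Q. Set MR = MC: 149 − 8Q = 12 + 0.2Q → Q_m = 16.7073.
Price P_m = 149 − 4·16.7073 = 82.1708; MC(Q_m) = 12 + 0.2·16.7073 = 15.3415.
Competitive Q* = 32.619, so ΔQ = 15.9117; wedge = 82.1708 − 15.3415 = 66.8293.
The triangle = ½ × 15.9117 × 66.8293 = $531.68 thousand.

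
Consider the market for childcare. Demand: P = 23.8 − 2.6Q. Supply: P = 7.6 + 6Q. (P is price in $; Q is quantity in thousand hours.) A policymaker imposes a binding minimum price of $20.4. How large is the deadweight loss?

$1.43 thousand

Competitive equilibrium: 23.8 − 2.6Q = 7.6 + 6Q → Q* = 1.8837, P* = 18.9023.
At the floor P = 20.4, quantity demanded = (23.8 − 20.4)/2.6 = 1.3077.
Sellers' marginal cost at Q' = 1.3077: 7.6 + 6·1.3077 = 15.4462.
ΔQ = 1.8837 − 1.3077 = 0.576; wedge = 20.4 − 15.4462 = 4.9538.
DWL = ½ × 0.576 × 4.9538 = $1.43 thousand.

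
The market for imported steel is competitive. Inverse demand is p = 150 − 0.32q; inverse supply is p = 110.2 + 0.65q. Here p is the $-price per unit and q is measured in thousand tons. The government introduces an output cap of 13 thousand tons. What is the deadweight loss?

Competitive equilibrium: 150 − 0.32q = 110.2 + 0.65q → q* = 41.0309, p* = 136.8701.
At q = 13: demand price = 150 − 0.32·13 = 145.84; supply price = 110.2 + 0.65·13 = 118.65.
Δq = 41.0309 − 13 = 28.0309; wedge = 145.84 − 118.65 = 27.19.
DWL = ½ × 28.0309 × 27.19 = $381.08 thousand.

$381.08 thousand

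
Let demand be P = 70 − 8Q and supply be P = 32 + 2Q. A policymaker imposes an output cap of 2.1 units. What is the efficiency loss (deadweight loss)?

Competitive equilibrium: 70 − 8Q = 32 + 2Q → Q* = 3.8, P* = 39.6.
At Q = 2.1: demand price = 70 − 8·2.1 = 53.2; supply price = 32 + 2·2.1 = 36.2.
ΔQ = 3.8 − 2.1 = 1.7; wedge = 53.2 − 36.2 = 17.
Welfare loss = ½ × 1.7 × 17 = 14.45.

14.45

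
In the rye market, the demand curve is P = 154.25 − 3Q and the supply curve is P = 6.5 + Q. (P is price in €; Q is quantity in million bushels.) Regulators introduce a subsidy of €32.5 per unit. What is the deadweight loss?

€132.03 million

Competitive equilibrium: 154.25 − 3Q = 6.5 + Q → Q* = 36.9375, P* = 43.4375.
The subsidy lowers effective supply by 32.5: P = Q − 26.
New quantity: 154.25 − 3Q = Q − 26 → Q' = 45.0625.
Overproduction ΔQ = 45.0625 − 36.9375 = 8.125; wedge = subsidy = 32.5.
The triangle = ½ × 8.125 × 32.5 = €132.03 million.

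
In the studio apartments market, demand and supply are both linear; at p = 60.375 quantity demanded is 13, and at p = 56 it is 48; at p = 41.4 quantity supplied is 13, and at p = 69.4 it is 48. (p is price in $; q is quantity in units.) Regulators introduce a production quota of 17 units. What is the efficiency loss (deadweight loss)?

Demand slope = (56 − 60.375)/(48 − 13) = −0.125, so p = 62 − 0.125q.
Supply slope = (69.4 − 41.4)/(48 − 13) = 0.8, so p = 31 + 0.8q.
Competitive equilibrium: 62 − 0.125q = 31 + 0.8q → q* = 33.5135, p* = 57.8108.
At q = 17: demand price = 62 − 0.125·17 = 59.875; supply price = 31 + 0.8·17 = 44.6.
Δq = 33.5135 − 17 = 16.5135; wedge = 59.875 − 44.6 = 15.275.
Deadweight loss = ½ × 16.5135 × 15.275 = $126.12.

$126.12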